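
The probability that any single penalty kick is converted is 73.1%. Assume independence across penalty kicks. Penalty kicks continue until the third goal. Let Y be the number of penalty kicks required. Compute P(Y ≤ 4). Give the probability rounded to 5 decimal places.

0.70585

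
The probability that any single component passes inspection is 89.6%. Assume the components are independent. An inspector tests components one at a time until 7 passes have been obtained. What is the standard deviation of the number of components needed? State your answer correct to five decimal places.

Y = total components until the seventh success; negative binomial with r=7, p=0.896.
SD(Y) = √[r(1−p)/p²] = √(0.9068080) = 0.9522647

0.95226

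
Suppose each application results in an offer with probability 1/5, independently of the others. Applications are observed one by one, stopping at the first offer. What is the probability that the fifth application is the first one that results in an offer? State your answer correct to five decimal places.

Geometric (trials to first success), p = 0.20.
P(Y = 5) = (1−p)^4 · p = 0.4096 · 0.20 = 0.0819200

0.08192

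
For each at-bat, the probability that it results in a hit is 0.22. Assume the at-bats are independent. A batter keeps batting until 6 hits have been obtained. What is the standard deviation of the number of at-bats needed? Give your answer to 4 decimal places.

Y = total at-bats until the sixth success; negative binomial with r=6, p=0.22.
SD(Y) = √[r(1−p)/p²] = √(96.694215) = 9.833322

9.8333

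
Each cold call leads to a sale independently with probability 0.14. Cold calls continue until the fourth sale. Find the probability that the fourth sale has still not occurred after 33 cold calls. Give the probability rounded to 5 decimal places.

0.30265

Needing more than 33 cold calls ⇔ fewer than 4 successes in the first 33. With X ~ Binomial(33, 0.14), P(Y > 33) = P(X ≤ 3).
  k=0: C(33,0)·0.14^0·0.86^33 = 0.0068936
  k=1: C(33,1)·0.14^1·0.86^32 = 0.0370333
  k=2: C(33,2)·0.14^2·0.86^31 = 0.0964588
  k=3: C(33,3)·0.14^3·0.86^30 = 0.1622602
P(X ≤ 3) = 0.3026460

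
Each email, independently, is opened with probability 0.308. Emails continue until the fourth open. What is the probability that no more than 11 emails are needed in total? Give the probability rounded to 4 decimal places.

0.4539

Finishing within 11 emails ⇔ at least 4 successes in the first 11. With X ~ Binomial(11, 0.308), P(Y ≤ 11) = 1 − P(X ≤ 3).
  k=0: C(11,0)·0.308^0·0.692^11 = 0.017425
  k=1: C(11,1)·0.308^1·0.692^10 = 0.085311
  k=2: C(11,2)·0.308^2·0.692^9 = 0.189854
  k=3: C(11,3)·0.308^3·0.692^8 = 0.253504
1 − 0.546093 = 0.453907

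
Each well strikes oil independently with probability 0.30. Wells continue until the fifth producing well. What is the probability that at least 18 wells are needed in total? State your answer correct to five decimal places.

0.38869

Needing more than 17 wells ⇔ fewer than 5 successes in the first 17. With X ~ Binomial(17, 0.30), P(Y > 17) = P(X ≤ 4).
  k=0: C(17,0)·0.30^0·0.70^17 = 0.0023263
  k=1: C(17,1)·0.30^1·0.70^16 = 0.0169488
  k=2: C(17,2)·0.30^2·0.70^15 = 0.0581102
  k=3: C(17,3)·0.30^3·0.70^14 = 0.1245218
  k=4: C(17,4)·0.30^4·0.70^13 = 0.1867826
P(X ≤ 4) = 0.3886896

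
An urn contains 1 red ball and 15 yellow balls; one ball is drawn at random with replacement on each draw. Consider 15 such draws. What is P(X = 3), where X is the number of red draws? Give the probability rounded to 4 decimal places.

0.0512

X ~ Binomial(n=15, p=0.0625).
P(X=3) = C(15,3) · p^3 · (1−p)^12
= 455 · 0.00024414 · 0.46095 = 0.051204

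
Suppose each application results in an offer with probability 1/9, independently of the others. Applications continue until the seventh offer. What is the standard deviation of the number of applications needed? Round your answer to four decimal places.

22.4499

Y = total applications until the seventh success; negative binomial with r=7, p=0.111111.
SD(Y) = √[r(1−p)/p²] = √(504.000000) = 22.449944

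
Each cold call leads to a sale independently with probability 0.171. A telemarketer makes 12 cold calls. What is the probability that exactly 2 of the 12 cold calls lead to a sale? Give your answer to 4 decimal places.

0.2959

X ~ Binomial(n=12, p=0.171).
P(X=2) = C(12,2) · p^2 · (1−p)^10
= 66 · 0.029241 · 0.1533 = 0.295857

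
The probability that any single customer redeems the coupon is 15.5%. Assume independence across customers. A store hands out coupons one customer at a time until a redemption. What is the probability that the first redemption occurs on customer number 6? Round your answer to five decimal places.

Geometric (trials to first success), p = 0.155.
P(Y = 6) = (1−p)^5 · p = 0.43081 · 0.155 = 0.0667752

0.06678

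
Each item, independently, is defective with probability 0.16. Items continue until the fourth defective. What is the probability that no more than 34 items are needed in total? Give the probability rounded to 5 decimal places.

0.81571

Finishing within 34 items ⇔ at least 4 successes in the first 34. With X ~ Binomial(34, 0.16), P(Y ≤ 34) = 1 − P(X ≤ 3).
  k=0: C(34,0)·0.16^0·0.84^34 = 0.0026638
  k=1: C(34,1)·0.16^1·0.84^33 = 0.0172510
  k=2: C(34,2)·0.16^2·0.84^32 = 0.0542176
  k=3: C(34,3)·0.16^3·0.84^31 = 0.1101563
1 − 0.1842887 = 0.8157113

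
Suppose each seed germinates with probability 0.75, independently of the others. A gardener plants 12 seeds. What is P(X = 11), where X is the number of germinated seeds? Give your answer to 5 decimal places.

0.12671

X ~ Binomial(n=12, p=0.75).
P(X=11) = C(12,11) · p^11 · (1−p)^1
= 12 · 0.042235 · 0.25 = 0.1267054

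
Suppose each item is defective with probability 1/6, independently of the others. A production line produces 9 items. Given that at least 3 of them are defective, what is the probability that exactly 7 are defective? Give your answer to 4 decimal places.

X ~ Binomial(9, 0.166667). Want P(X=7 | X≥3) = P(X=7) / P(X≥3).
P(X=7) = C(9,7)·0.166667^7·0.833333^2 = 0.000089
P(X≥3) = 1 − 0.193807 − 0.348852 − 0.279082 = 0.178260
Ratio = 0.000089 / 0.178260 = 0.000501

0.0005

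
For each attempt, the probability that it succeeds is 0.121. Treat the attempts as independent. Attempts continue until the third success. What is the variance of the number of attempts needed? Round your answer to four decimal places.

Y = total attempts until the third success; negative binomial with r=3, p=0.121.
Var(Y) = r(1−p)/p² = 3·0.879 / 0.121² = 180.110648

180.1106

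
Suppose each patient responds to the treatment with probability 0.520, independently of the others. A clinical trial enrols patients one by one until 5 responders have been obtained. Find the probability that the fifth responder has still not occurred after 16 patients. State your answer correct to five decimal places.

0.02682

Needing more than 16 patients ⇔ fewer than 5 successes in the first 16. With X ~ Binomial(16, 0.52), P(Y > 16) = P(X ≤ 4).
  k=0: C(16,0)·0.52^0·0.48^16 = 0.0000079
  k=1: C(16,1)·0.52^1·0.48^15 = 0.0001376
  k=2: C(16,2)·0.52^2·0.48^14 = 0.0011183
  k=3: C(16,3)·0.52^3·0.48^13 = 0.0056537
  k=4: C(16,4)·0.52^4·0.48^12 = 0.0199058
P(X ≤ 4) = 0.0268234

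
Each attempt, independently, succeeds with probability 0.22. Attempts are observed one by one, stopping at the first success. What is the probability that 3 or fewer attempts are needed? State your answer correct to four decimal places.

0.5254

Y = number of attempts to the first success; geometric, p = 0.22.
P(Y ≤ 3) = 1 − (1−p)^3 = 1 − 0.474552 = 0.525448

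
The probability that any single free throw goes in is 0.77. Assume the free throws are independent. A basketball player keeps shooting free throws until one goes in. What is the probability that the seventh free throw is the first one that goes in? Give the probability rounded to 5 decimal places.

Geometric (trials to first success), p = 0.77.
P(Y = 7) = (1−p)^6 · p = 0.00014804 · 0.77 = 0.0001140

0.00011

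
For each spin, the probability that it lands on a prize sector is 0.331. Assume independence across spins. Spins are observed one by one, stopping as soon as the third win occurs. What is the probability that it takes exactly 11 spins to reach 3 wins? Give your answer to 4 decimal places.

Y = trial on which the third success occurs; negative binomial, r=3, p=0.331.
P(Y=11) = C(10,2) · p^3 · (1−p)^8
= 45 · 0.036265 · 0.040124 = 0.065480

0.0655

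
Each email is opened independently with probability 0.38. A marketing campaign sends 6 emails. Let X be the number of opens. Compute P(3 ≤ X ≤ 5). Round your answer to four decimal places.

0.4113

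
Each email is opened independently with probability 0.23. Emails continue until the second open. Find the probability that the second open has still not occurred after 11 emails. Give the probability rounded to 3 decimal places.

0.242

Needing more than 11 emails ⇔ fewer than 2 successes in the first 11. With X ~ Binomial(11, 0.23), P(Y > 11) = P(X ≤ 1).
  k=0: C(11,0)·0.23^0·0.77^11 = 0.05642
  k=1: C(11,1)·0.23^1·0.77^10 = 0.18537
P(X ≤ 1) = 0.24178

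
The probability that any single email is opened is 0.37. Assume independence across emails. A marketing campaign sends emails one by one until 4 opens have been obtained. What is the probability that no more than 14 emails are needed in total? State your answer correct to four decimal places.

0.8226

Finishing within 14 emails ⇔ at least 4 successes in the first 14. With X ~ Binomial(14, 0.37), P(Y ≤ 14) = 1 − P(X ≤ 3).
  k=0: C(14,0)·0.37^0·0.63^14 = 0.001552
  k=1: C(14,1)·0.37^1·0.63^13 = 0.012757
  k=2: C(14,2)·0.37^2·0.63^12 = 0.048700
  k=3: C(14,3)·0.37^3·0.63^11 = 0.114407
1 − 0.177416 = 0.822584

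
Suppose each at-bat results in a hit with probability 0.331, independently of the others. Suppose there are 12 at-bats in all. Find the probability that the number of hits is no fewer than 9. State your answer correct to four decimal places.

0.0037

X ~ Binomial(12, 0.331); P(X ≥ 9) = Σ C(12,k) p^k (1−p)^(12−k) over k:
  k=9: C(12,9)·0.331^9·0.669^3 = 0.003142
  k=10: C(12,10)·0.331^10·0.669^2 = 0.000466
  k=11: C(12,11)·0.331^11·0.669^1 = 0.000042
  k=12: C(12,12)·0.331^12·0.669^0 = 0.000002
Total = 0.003652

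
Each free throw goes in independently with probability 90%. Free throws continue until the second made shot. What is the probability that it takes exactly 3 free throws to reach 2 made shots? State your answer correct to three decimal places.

Y = trial on which the second success occurs; negative binomial, r=2, p=0.90.
P(Y=3) = C(2,1) · p^2 · (1−p)^1
= 2 · 0.81 · 0.1 = 0.16200

0.162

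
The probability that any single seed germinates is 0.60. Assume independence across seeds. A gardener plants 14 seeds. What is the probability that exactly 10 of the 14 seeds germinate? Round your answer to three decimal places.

0.155

X ~ Binomial(n=14, p=0.60).
P(X=10) = C(14,10) · p^10 · (1−p)^4
= 1001 · 0.0060466 · 0.0256 = 0.15495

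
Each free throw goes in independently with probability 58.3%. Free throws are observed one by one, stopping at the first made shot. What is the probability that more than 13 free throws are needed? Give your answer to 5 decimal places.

Y = number of free throws to the first success; geometric, p = 0.583.
P(Y > 13) = P(first 13 all fail) = (1−p)^13 = 0.0000115

0.00001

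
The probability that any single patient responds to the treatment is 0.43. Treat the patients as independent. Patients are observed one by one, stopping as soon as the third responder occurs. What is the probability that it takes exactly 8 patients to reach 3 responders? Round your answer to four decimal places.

0.1005

Y = trial on which the third success occurs; negative binomial, r=3, p=0.43.
P(Y=8) = C(7,2) · p^3 · (1−p)^5
= 21 · 0.079507 · 0.060169 = 0.100461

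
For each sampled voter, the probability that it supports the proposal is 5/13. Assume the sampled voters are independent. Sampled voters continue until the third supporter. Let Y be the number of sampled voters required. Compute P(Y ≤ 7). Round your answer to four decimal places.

0.5462

Finishing within 7 sampled voters ⇔ at least 3 successes in the first 7. With X ~ Binomial(7, 0.384615), P(Y ≤ 7) = 1 − P(X ≤ 2).
  k=0: C(7,0)·0.384615^0·0.615385^7 = 0.033422
  k=1: C(7,1)·0.384615^1·0.615385^6 = 0.146219
  k=2: C(7,2)·0.384615^2·0.615385^5 = 0.274161
1 − 0.453802 = 0.546198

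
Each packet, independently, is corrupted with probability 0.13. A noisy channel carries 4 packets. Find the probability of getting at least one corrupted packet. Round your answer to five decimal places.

0.42710

P(at least one) = 1 − P(none) = 1 − (1 − 0.13)^4
= 1 − 0.5728976 = 0.4271024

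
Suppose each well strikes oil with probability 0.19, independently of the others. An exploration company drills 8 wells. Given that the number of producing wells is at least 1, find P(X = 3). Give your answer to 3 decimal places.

0.164

X ~ Binomial(8, 0.19). Want P(X=3 | X≥1) = P(X=3) / P(X≥1).
P(X=3) = C(8,3)·0.19^3·0.81^5 = 0.13393
P(X≥1) = 1 − 0.18530 = 0.81470
Ratio = 0.13393 / 0.81470 = 0.16439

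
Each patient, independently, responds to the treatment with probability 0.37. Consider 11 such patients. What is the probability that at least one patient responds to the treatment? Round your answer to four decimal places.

P(at least one) = 1 − P(none) = 1 − (1 − 0.37)^11
= 1 − 0.006205 = 0.993795

0.9938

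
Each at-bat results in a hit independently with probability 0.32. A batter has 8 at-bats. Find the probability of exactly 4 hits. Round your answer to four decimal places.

X ~ Binomial(n=8, p=0.32).
P(X=4) = C(8,4) · p^4 · (1−p)^4
= 70 · 0.010486 · 0.21381 = 0.156940

0.1569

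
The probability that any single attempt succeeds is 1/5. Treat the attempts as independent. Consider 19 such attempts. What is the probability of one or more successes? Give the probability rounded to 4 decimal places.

P(at least one) = 1 − P(none) = 1 − (1 − 0.20)^19
= 1 − 0.014412 = 0.985588

0.9856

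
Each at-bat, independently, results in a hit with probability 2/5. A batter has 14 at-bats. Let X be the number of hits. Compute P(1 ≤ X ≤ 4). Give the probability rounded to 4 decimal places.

0.2785

X ~ Binomial(14, 0.40); P(1 ≤ X ≤ 4) = Σ C(14,k) p^k (1−p)^(14−k) over k:
  k=1: C(14,1)·0.40^1·0.60^13 = 0.007314
  k=2: C(14,2)·0.40^2·0.60^12 = 0.031694
  k=3: C(14,3)·0.40^3·0.60^11 = 0.084517
  k=4: C(14,4)·0.40^4·0.60^10 = 0.154948
Total = 0.278473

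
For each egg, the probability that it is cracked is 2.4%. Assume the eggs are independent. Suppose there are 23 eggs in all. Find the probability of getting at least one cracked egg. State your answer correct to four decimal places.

0.4281

P(at least one) = 1 − P(none) = 1 − (1 − 0.024)^23
= 1 − 0.571934 = 0.428066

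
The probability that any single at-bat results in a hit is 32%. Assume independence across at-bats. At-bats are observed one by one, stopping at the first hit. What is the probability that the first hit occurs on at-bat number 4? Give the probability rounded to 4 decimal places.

Geometric (trials to first success), p = 0.32.
P(Y = 4) = (1−p)^3 · p = 0.31443 · 0.32 = 0.100618

0.1006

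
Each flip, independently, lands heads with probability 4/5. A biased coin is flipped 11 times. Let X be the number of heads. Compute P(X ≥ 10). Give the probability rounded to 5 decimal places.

0.32212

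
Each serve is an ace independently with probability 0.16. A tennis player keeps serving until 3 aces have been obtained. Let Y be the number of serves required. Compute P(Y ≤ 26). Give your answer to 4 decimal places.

0.8093

Finishing within 26 serves ⇔ at least 3 successes in the first 26. With X ~ Binomial(26, 0.16), P(Y ≤ 26) = 1 − P(X ≤ 2).
  k=0: C(26,0)·0.16^0·0.84^26 = 0.010746
  k=1: C(26,1)·0.16^1·0.84^25 = 0.053220
  k=2: C(26,2)·0.16^2·0.84^24 = 0.126714
1 − 0.190681 = 0.809319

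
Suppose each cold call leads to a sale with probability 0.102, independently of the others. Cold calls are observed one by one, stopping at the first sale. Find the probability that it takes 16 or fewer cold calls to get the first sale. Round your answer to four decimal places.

0.8212

Y = number of cold calls to the first success; geometric, p = 0.102.
P(Y ≤ 16) = 1 − (1−p)^16 = 1 − 0.178822 = 0.821178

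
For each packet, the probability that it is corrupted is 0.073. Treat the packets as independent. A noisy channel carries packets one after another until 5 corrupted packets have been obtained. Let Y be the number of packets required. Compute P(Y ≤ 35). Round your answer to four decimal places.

0.1086

Finishing within 35 packets ⇔ at least 5 successes in the first 35. With X ~ Binomial(35, 0.073), P(Y ≤ 35) = 1 − P(X ≤ 4).
  k=0: C(35,0)·0.073^0·0.927^35 = 0.070435
  k=1: C(35,1)·0.073^1·0.927^34 = 0.194134
  k=2: C(35,2)·0.073^2·0.927^33 = 0.259893
  k=3: C(35,3)·0.073^3·0.927^32 = 0.225128
  k=4: C(35,4)·0.073^4·0.927^31 = 0.141828
1 − 0.891418 = 0.108582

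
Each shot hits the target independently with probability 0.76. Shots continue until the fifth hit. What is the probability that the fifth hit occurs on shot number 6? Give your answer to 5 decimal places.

0.30426

Y = trial on which the fifth success occurs; negative binomial, r=5, p=0.76.
P(Y=6) = C(5,4) · p^5 · (1−p)^1
= 5 · 0.25355 · 0.24 = 0.3042630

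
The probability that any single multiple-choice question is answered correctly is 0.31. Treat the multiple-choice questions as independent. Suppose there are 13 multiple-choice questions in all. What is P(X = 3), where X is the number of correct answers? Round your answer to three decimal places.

0.208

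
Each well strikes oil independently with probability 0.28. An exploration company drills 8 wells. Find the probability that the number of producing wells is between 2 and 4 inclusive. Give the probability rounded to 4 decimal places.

X ~ Binomial(8, 0.28); P(2 ≤ X ≤ 4) = Σ C(8,k) p^k (1−p)^(8−k) over k:
  k=2: C(8,2)·0.28^2·0.72^6 = 0.305822
  k=3: C(8,3)·0.28^3·0.72^5 = 0.237862
  k=4: C(8,4)·0.28^4·0.72^4 = 0.115627
Total = 0.659311

0.6593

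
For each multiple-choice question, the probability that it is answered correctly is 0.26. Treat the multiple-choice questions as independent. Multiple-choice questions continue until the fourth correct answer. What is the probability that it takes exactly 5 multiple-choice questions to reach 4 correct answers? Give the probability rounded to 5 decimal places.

0.01353

Y = trial on which the fourth success occurs; negative binomial, r=4, p=0.26.
P(Y=5) = C(4,3) · p^4 · (1−p)^1
= 4 · 0.0045698 · 0.74 = 0.0135265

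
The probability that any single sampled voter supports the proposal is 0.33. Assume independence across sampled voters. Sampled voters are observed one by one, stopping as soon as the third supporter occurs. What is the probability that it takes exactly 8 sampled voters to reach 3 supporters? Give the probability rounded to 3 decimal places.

0.102

Y = trial on which the third success occurs; negative binomial, r=3, p=0.33.
P(Y=8) = C(7,2) · p^3 · (1−p)^5
= 21 · 0.035937 · 0.13501 = 0.10189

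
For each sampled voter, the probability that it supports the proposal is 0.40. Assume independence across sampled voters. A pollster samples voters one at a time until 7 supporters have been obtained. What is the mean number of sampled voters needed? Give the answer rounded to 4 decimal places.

17.5000

Y = total sampled voters until the seventh success; negative binomial with r=7, p=0.40.
E[Y] = r / p = 7 / 0.40 = 17.500000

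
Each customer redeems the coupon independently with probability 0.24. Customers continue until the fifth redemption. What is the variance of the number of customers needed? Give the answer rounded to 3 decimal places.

65.972

Y = total customers until the fifth success; negative binomial with r=5, p=0.24.
Var(Y) = r(1−p)/p² = 5·0.76 / 0.24² = 65.97222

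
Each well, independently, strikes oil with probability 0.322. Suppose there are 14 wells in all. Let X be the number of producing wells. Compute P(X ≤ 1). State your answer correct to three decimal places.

X ~ Binomial(14, 0.322); P(X ≤ 1) = Σ C(14,k) p^k (1−p)^(14−k) over k:
  k=0: C(14,0)·0.322^0·0.678^14 = 0.00434
  k=1: C(14,1)·0.322^1·0.678^13 = 0.02884
Total = 0.03318

0.033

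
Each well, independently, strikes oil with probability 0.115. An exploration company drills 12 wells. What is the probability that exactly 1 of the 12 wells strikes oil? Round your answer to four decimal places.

X ~ Binomial(n=12, p=0.115).
P(X=1) = C(12,1) · p^1 · (1−p)^11
= 12 · 0.115 · 0.26084 = 0.359961

0.3600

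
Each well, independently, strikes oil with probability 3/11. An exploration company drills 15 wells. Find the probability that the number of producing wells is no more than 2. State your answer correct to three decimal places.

X ~ Binomial(15, 0.272727); P(X ≤ 2) = Σ C(15,k) p^k (1−p)^(15−k) over k:
  k=0: C(15,0)·0.272727^0·0.727273^15 = 0.00842
  k=1: C(15,1)·0.272727^1·0.727273^14 = 0.04738
  k=2: C(15,2)·0.272727^2·0.727273^13 = 0.12437
Total = 0.18017

0.180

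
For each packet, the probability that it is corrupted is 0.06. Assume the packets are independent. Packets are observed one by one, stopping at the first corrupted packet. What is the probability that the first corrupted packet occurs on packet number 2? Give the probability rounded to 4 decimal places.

0.0564

Geometric (trials to first success), p = 0.06.
P(Y = 2) = (1−p)^1 · p = 0.94 · 0.06 = 0.056400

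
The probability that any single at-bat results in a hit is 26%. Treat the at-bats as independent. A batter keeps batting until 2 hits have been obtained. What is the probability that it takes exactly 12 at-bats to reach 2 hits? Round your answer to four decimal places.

0.0366

Y = trial on which the second success occurs; negative binomial, r=2, p=0.26.
P(Y=12) = C(11,1) · p^2 · (1−p)^10
= 11 · 0.0676 · 0.04924 = 0.036615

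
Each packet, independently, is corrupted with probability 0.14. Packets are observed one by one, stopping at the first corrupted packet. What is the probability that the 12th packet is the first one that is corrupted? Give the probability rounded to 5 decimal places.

0.02664

Geometric (trials to first success), p = 0.14.
P(Y = 12) = (1−p)^11 · p = 0.19032 · 0.14 = 0.0266447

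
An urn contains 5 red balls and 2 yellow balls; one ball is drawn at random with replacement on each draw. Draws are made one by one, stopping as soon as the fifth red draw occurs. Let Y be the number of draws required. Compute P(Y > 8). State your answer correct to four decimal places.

0.1690

Needing more than 8 draws ⇔ fewer than 5 successes in the first 8. With X ~ Binomial(8, 0.714286), P(Y > 8) = P(X ≤ 4).
  k=0: C(8,0)·0.714286^0·0.285714^8 = 0.000044
  k=1: C(8,1)·0.714286^1·0.285714^7 = 0.000888
  k=2: C(8,2)·0.714286^2·0.285714^6 = 0.007771
  k=3: C(8,3)·0.714286^3·0.285714^5 = 0.038857
  k=4: C(8,4)·0.714286^4·0.285714^4 = 0.121427
P(X ≤ 4) = 0.168987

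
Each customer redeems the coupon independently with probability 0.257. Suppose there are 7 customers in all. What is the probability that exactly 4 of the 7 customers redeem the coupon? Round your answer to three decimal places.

0.063

X ~ Binomial(n=7, p=0.257).
P(X=4) = C(7,4) · p^4 · (1−p)^3
= 35 · 0.0043625 · 0.41017 = 0.06263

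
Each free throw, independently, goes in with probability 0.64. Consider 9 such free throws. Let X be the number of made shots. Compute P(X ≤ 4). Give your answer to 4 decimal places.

X ~ Binomial(9, 0.64); P(X ≤ 4) = Σ C(9,k) p^k (1−p)^(9−k) over k:
  k=0: C(9,0)·0.64^0·0.36^9 = 0.000102
  k=1: C(9,1)·0.64^1·0.36^8 = 0.001625
  k=2: C(9,2)·0.64^2·0.36^7 = 0.011555
  k=3: C(9,3)·0.64^3·0.36^6 = 0.047933
  k=4: C(9,4)·0.64^4·0.36^5 = 0.127821
Total = 0.189036

0.1890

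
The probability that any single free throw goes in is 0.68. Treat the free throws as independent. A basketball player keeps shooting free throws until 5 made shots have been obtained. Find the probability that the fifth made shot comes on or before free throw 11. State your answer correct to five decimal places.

Finishing within 11 free throws ⇔ at least 5 successes in the first 11. With X ~ Binomial(11, 0.68), P(Y ≤ 11) = 1 − P(X ≤ 4).
  k=0: C(11,0)·0.68^0·0.32^11 = 0.0000036
  k=1: C(11,1)·0.68^1·0.32^10 = 0.0000842
  k=2: C(11,2)·0.68^2·0.32^9 = 0.0008948
  k=3: C(11,3)·0.68^3·0.32^8 = 0.0057044
  k=4: C(11,4)·0.68^4·0.32^7 = 0.0242437
1 − 0.0309308 = 0.9690692

0.96907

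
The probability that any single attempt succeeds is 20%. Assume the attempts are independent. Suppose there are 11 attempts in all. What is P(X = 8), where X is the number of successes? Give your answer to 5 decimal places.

0.00022

X ~ Binomial(n=11, p=0.20).
P(X=8) = C(11,8) · p^8 · (1−p)^3
= 165 · 2.56e-06 · 0.512 = 0.0002163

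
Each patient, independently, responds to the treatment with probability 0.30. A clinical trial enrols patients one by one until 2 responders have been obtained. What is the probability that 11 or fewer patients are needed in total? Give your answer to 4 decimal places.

Finishing within 11 patients ⇔ at least 2 successes in the first 11. With X ~ Binomial(11, 0.30), P(Y ≤ 11) = 1 − P(X ≤ 1).
  k=0: C(11,0)·0.30^0·0.70^11 = 0.019773
  k=1: C(11,1)·0.30^1·0.70^10 = 0.093217
1 − 0.112990 = 0.887010

0.8870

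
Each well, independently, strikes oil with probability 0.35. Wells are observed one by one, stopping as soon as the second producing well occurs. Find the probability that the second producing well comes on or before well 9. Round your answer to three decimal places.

0.879

Finishing within 9 wells ⇔ at least 2 successes in the first 9. With X ~ Binomial(9, 0.35), P(Y ≤ 9) = 1 − P(X ≤ 1).
  k=0: C(9,0)·0.35^0·0.65^9 = 0.02071
  k=1: C(9,1)·0.35^1·0.65^8 = 0.10037
1 − 0.12109 = 0.87891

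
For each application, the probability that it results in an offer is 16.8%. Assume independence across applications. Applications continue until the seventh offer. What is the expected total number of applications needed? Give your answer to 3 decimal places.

Y = total applications until the seventh success; negative binomial with r=7, p=0.168.
E[Y] = r / p = 7 / 0.168 = 41.66667

41.667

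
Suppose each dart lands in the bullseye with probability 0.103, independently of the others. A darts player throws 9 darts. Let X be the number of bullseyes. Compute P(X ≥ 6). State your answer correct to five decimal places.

X ~ Binomial(9, 0.103); P(X ≥ 6) = Σ C(9,k) p^k (1−p)^(9−k) over k:
  k=6: C(9,6)·0.103^6·0.897^3 = 0.0000724
  k=7: C(9,7)·0.103^7·0.897^2 = 0.0000036
  k=8: C(9,8)·0.103^8·0.897^1 = 0.0000001
  k=9: C(9,9)·0.103^9·0.897^0 = 0.0000000
Total = 0.0000761

0.00008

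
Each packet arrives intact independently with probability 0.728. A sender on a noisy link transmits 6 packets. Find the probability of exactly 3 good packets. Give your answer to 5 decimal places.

X ~ Binomial(n=6, p=0.728).
P(X=3) = C(6,3) · p^3 · (1−p)^3
= 20 · 0.38583 · 0.020124 = 0.1552855

0.15529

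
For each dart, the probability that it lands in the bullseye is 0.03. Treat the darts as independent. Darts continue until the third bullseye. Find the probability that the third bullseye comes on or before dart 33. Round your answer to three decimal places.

Finishing within 33 darts ⇔ at least 3 successes in the first 33. With X ~ Binomial(33, 0.03), P(Y ≤ 33) = 1 − P(X ≤ 2).
  k=0: C(33,0)·0.03^0·0.97^33 = 0.36599
  k=1: C(33,1)·0.03^1·0.97^32 = 0.37353
  k=2: C(33,2)·0.03^2·0.97^31 = 0.18484
1 − 0.92436 = 0.07564

0.076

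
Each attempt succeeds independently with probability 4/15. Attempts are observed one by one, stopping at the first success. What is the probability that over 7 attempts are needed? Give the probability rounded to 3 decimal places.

0.114

Y = number of attempts to the first success; geometric, p = 0.266667.
P(Y > 7) = P(first 7 all fail) = (1−p)^7 = 0.11405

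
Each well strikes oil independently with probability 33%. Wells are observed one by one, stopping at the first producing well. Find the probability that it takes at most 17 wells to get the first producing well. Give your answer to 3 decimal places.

Y = number of wells to the first success; geometric, p = 0.33.
P(Y ≤ 17) = 1 − (1−p)^17 = 1 − 0.00110 = 0.99890

0.999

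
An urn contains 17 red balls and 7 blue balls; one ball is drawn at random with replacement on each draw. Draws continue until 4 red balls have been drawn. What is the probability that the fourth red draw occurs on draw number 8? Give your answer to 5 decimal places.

Y = trial on which the fourth success occurs; negative binomial, r=4, p=0.708333.
P(Y=8) = C(7,3) · p^4 · (1−p)^4
= 35 · 0.25174 · 0.0072368 = 0.0637626

0.06376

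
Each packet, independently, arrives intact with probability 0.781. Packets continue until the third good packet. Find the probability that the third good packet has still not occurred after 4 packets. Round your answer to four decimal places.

0.2106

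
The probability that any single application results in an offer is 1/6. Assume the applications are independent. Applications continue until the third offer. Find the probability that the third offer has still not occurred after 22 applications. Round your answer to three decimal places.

Needing more than 22 applications ⇔ fewer than 3 successes in the first 22. With X ~ Binomial(22, 0.166667), P(Y > 22) = P(X ≤ 2).
  k=0: C(22,0)·0.166667^0·0.833333^22 = 0.01811
  k=1: C(22,1)·0.166667^1·0.833333^21 = 0.07970
  k=2: C(22,2)·0.166667^2·0.833333^20 = 0.16737
P(X ≤ 2) = 0.26519

0.265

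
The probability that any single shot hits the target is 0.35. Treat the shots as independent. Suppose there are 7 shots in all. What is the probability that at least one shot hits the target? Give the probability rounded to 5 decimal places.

P(at least one) = 1 − P(none) = 1 − (1 − 0.35)^7
= 1 − 0.0490223 = 0.9509777

0.95098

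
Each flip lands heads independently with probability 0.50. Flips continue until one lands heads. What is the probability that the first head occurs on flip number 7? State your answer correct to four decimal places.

Geometric (trials to first success), p = 0.50.
P(Y = 7) = (1−p)^6 · p = 0.015625 · 0.50 = 0.007812

0.0078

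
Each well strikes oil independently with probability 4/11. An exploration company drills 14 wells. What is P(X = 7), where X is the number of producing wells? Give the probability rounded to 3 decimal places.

0.122

X ~ Binomial(n=14, p=0.363636).
P(X=7) = C(14,7) · p^7 · (1−p)^7
= 3432 · 0.00084076 · 0.042261 = 0.12194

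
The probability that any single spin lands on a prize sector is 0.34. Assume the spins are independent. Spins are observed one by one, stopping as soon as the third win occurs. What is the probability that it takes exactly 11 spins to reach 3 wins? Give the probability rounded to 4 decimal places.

0.0637

Y = trial on which the third success occurs; negative binomial, r=3, p=0.34.
P(Y=11) = C(10,2) · p^3 · (1−p)^8
= 45 · 0.039304 · 0.036004 = 0.063680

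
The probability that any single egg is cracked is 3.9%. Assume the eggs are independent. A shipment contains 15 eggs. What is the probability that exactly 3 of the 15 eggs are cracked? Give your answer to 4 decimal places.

0.0167

X ~ Binomial(n=15, p=0.039).
P(X=3) = C(15,3) · p^3 · (1−p)^12
= 455 · 5.9319e-05 · 0.62041 = 0.016745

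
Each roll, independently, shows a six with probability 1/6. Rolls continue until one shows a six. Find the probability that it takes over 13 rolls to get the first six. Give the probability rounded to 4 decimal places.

0.0935

Y = number of rolls to the first success; geometric, p = 0.166667.
P(Y > 13) = P(first 13 all fail) = (1−p)^13 = 0.093464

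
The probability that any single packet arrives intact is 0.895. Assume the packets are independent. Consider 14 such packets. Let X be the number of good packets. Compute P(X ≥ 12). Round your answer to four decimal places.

0.8242

X ~ Binomial(14, 0.895); P(X ≥ 12) = Σ C(14,k) p^k (1−p)^(14−k) over k:
  k=12: C(14,12)·0.895^12·0.105^2 = 0.265031
  k=13: C(14,13)·0.895^13·0.105^1 = 0.347550
  k=14: C(14,14)·0.895^14·0.105^0 = 0.211603
Total = 0.824184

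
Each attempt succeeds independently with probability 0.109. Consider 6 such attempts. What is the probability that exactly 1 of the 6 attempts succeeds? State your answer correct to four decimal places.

0.3673

X ~ Binomial(n=6, p=0.109).
P(X=1) = C(6,1) · p^1 · (1−p)^5
= 6 · 0.109 · 0.56155 = 0.367254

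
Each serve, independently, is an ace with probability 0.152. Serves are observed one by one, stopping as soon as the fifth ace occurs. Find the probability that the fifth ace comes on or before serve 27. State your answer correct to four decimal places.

Finishing within 27 serves ⇔ at least 5 successes in the first 27. With X ~ Binomial(27, 0.152), P(Y ≤ 27) = 1 − P(X ≤ 4).
  k=0: C(27,0)·0.152^0·0.848^27 = 0.011660
  k=1: C(27,1)·0.152^1·0.848^26 = 0.056429
  k=2: C(27,2)·0.152^2·0.848^25 = 0.131489
  k=3: C(27,3)·0.152^3·0.848^24 = 0.196407
  k=4: C(27,4)·0.152^4·0.848^23 = 0.211230
1 − 0.607215 = 0.392785

0.3928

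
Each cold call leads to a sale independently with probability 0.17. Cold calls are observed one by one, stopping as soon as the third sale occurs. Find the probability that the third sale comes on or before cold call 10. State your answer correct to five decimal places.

0.23413

Finishing within 10 cold calls ⇔ at least 3 successes in the first 10. With X ~ Binomial(10, 0.17), P(Y ≤ 10) = 1 − P(X ≤ 2).
  k=0: C(10,0)·0.17^0·0.83^10 = 0.1551604
  k=1: C(10,1)·0.17^1·0.83^9 = 0.3177984
  k=2: C(10,2)·0.17^2·0.83^8 = 0.2929106
1 − 0.7658695 = 0.2341305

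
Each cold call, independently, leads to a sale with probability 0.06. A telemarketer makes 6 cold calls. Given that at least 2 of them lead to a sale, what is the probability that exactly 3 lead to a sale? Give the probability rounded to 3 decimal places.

0.078

X ~ Binomial(6, 0.06). Want P(X=3 | X≥2) = P(X=3) / P(X≥2).
P(X=3) = C(6,3)·0.06^3·0.94^3 = 0.00359
P(X≥2) = 1 − 0.68987 − 0.26421 = 0.04592
Ratio = 0.00359 / 0.04592 = 0.07813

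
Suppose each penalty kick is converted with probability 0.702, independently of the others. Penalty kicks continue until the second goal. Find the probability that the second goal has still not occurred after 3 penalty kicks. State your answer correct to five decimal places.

Needing more than 3 penalty kicks ⇔ fewer than 2 successes in the first 3. With X ~ Binomial(3, 0.702), P(Y > 3) = P(X ≤ 1).
  k=0: C(3,0)·0.702^0·0.298^3 = 0.0264636
  k=1: C(3,1)·0.702^1·0.298^2 = 0.1870212
P(X ≤ 1) = 0.2134848

0.21348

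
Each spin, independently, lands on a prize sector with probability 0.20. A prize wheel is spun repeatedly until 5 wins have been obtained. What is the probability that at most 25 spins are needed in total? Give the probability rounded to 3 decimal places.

Finishing within 25 spins ⇔ at least 5 successes in the first 25. With X ~ Binomial(25, 0.20), P(Y ≤ 25) = 1 − P(X ≤ 4).
  k=0: C(25,0)·0.20^0·0.80^25 = 0.00378
  k=1: C(25,1)·0.20^1·0.80^24 = 0.02361
  k=2: C(25,2)·0.20^2·0.80^23 = 0.07084
  k=3: C(25,3)·0.20^3·0.80^22 = 0.13577
  k=4: C(25,4)·0.20^4·0.80^21 = 0.18668
1 − 0.42067 = 0.57933

0.579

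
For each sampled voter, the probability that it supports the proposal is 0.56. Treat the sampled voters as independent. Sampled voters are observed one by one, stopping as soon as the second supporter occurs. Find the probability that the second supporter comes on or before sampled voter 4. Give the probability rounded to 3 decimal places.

0.772

Finishing within 4 sampled voters ⇔ at least 2 successes in the first 4. With X ~ Binomial(4, 0.56), P(Y ≤ 4) = 1 − P(X ≤ 1).
  k=0: C(4,0)·0.56^0·0.44^4 = 0.03748
  k=1: C(4,1)·0.56^1·0.44^3 = 0.19081
1 − 0.22829 = 0.77171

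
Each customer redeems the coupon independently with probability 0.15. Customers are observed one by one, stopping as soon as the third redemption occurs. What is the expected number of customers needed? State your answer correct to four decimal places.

20.0000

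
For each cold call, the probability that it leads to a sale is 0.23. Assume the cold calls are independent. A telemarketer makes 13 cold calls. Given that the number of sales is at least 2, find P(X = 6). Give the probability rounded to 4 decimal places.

0.0487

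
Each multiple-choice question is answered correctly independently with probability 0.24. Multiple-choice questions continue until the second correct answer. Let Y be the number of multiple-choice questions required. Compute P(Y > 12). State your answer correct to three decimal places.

0.178

Needing more than 12 multiple-choice questions ⇔ fewer than 2 successes in the first 12. With X ~ Binomial(12, 0.24), P(Y > 12) = P(X ≤ 1).
  k=0: C(12,0)·0.24^0·0.76^12 = 0.03713
  k=1: C(12,1)·0.24^1·0.76^11 = 0.14072
P(X ≤ 1) = 0.17785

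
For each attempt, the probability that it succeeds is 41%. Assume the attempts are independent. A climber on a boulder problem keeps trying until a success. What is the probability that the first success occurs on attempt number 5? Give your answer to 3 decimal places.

0.050

Geometric (trials to first success), p = 0.41.
P(Y = 5) = (1−p)^4 · p = 0.12117 · 0.41 = 0.04968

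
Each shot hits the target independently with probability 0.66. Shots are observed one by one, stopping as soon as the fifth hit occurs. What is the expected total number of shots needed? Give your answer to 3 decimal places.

7.576

Y = total shots until the fifth success; negative binomial with r=5, p=0.66.
E[Y] = r / p = 5 / 0.66 = 7.57576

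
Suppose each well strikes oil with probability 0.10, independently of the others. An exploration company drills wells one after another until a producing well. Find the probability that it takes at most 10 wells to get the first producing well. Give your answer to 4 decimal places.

Y = number of wells to the first success; geometric, p = 0.10.
P(Y ≤ 10) = 1 − (1−p)^10 = 1 − 0.348678 = 0.651322

0.6513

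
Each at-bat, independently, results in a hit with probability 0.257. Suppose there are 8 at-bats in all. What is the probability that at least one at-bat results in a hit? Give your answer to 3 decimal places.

P(at least one) = 1 − P(none) = 1 − (1 − 0.257)^8
= 1 − 0.09288 = 0.90712

0.907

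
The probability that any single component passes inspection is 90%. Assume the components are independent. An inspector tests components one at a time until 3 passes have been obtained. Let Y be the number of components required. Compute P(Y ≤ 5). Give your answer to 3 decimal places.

0.991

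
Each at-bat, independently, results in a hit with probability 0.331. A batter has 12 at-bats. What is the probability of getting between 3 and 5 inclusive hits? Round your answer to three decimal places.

X ~ Binomial(12, 0.331); P(3 ≤ X ≤ 5) = Σ C(12,k) p^k (1−p)^(12−k) over k:
  k=3: C(12,3)·0.331^3·0.669^9 = 0.21416
  k=4: C(12,4)·0.331^4·0.669^8 = 0.23841
  k=5: C(12,5)·0.331^5·0.669^7 = 0.18873
Total = 0.64131

0.641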